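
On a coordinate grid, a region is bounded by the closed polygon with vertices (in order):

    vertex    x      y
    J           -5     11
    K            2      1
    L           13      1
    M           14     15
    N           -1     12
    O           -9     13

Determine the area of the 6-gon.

193.5

Apply the shoelace (surveyor's) formula: 2A = Σ (x_i·y_{i+1} − x_{i+1}·y_i), indices taken mod 6.
Cross-terms: -27, -11, 181, 183, 95, -34  ⇒  Σ = 387
Area = |Σ|/2 = 193.5.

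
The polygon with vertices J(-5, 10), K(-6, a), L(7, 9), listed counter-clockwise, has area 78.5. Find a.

The doubled signed area Σ (x_i y_{i+1} − x_{i+1} y_i) is linear in a.
With a=0 it equals 121; the coefficient of a is -12 (from the two edges through K).
So -12·a + 121 = 2·78.5 = 157 ⇒ a = -3.

-3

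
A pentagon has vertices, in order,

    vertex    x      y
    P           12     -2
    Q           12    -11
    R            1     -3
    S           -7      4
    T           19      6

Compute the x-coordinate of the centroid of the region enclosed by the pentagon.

283/42

Apply the surveyor's formula. First the cross-terms c_i = x_i·y_{i+1} − x_{i+1}·y_i:
  -108, -25, -17, -118, -110  ⇒  2A = -378, A = -189.
Then Σ (x_i + x_{i+1})·c_i = -7641, so x̄ = -7641 / (6·(-189)) = 283/42.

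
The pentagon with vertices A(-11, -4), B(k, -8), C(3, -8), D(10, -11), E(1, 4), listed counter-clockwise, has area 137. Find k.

Write out the shoelace sum; only the two edges meeting at B involve k:
2·Area = [((-11)·(-8) − k·(-4)) + (k·(-8) − 3·(-8))] + 138
       = -4·k + 250 = 274
⇒ k = -6.

-6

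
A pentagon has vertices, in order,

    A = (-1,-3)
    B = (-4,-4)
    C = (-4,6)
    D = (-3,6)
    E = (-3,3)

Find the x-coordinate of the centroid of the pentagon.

-100/33

Apply the shoelace (surveyor's) formula. First the cross-terms c_i = x_i·y_{i+1} − x_{i+1}·y_i:
  -8, -40, -6, 9, 12  ⇒  2A = -33, A = -16.5.
Then Σ (x_i + x_{i+1})·c_i = 300, so x̄ = 300 / (6·(-16.5)) = -100/33.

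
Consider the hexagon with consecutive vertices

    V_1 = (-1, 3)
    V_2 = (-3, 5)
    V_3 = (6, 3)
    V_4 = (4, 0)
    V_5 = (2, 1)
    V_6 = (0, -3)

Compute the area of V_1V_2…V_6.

26

Cross-terms: 4, -39, -12, 4, -6, -3  ⇒  Σ = -52
Area = |Σ|/2 = 26.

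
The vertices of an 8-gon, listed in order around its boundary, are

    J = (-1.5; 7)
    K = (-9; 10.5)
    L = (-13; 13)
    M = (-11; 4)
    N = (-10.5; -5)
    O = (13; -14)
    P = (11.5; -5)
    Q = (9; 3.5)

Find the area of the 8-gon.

358.125

Apply the shoelace (surveyor's) formula: 2A = Σ (x_i·y_{i+1} − x_{i+1}·y_i), indices taken mod 8.
Cross-terms: 47.25, 19.5, 91, 97, 212, 96, 85.25, 68.25  ⇒  Σ = 716.25
Area = |Σ|/2 = 358.125.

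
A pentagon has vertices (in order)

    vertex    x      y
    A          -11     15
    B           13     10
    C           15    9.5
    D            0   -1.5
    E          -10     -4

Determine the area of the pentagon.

281.5

Apply the shoelace formula: 2A = Σ (x_i·y_{i+1} − x_{i+1}·y_i), indices taken mod 5.
A→B: (-11)(10) − (13)(15) = -305
B→C: (13)(9.5) − (15)(10) = -26.5
C→D: (15)(-1.5) − (0)(9.5) = -22.5
D→E: (0)(-4) − (-10)(-1.5) = -15
E→A: (-10)(15) − (-11)(-4) = -194
Σ = -563
Area = |Σ|/2 = 281.5.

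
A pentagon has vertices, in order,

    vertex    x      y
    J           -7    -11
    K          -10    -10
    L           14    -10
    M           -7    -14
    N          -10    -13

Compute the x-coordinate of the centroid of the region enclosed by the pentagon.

Apply the surveyor's formula. First the cross-terms c_i = x_i·y_{i+1} − x_{i+1}·y_i:
  -40, 240, -266, -49, 19  ⇒  2A = -96, A = -48.
Then Σ (x_i + x_{i+1})·c_i = 288, so x̄ = 288 / (6·(-48)) = -1.

-1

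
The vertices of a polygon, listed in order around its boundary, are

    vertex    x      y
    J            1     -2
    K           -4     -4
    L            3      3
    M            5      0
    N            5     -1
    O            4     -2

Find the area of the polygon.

Apply the shoelace formula: 2A = Σ (x_i·y_{i+1} − x_{i+1}·y_i), indices taken mod 6.
Σ = (-12) + (0) + (-15) + (-5) + (-6) + (-6) = -44
Area = |Σ|/2 = 22.

22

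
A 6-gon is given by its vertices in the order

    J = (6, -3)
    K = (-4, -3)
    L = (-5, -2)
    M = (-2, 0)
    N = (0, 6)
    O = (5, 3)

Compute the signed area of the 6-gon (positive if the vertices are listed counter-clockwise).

Apply the surveyor's formula: 2A = Σ (x_i·y_{i+1} − x_{i+1}·y_i), indices taken mod 6.
J→K: (6)(-3) − (-4)(-3) = -30
K→L: (-4)(-2) − (-5)(-3) = -7
L→M: (-5)(0) − (-2)(-2) = -4
M→N: (-2)(6) − (0)(0) = -12
N→O: (0)(3) − (5)(6) = -30
O→J: (5)(-3) − (6)(3) = -33
Σ = -116
Signed area = Σ/2 = -58 (negative ⇒ clockwise traversal).

-58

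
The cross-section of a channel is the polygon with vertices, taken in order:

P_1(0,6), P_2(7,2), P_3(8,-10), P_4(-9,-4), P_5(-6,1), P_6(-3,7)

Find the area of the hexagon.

P_1→P_2: (0)(2) − (7)(6) = -42
P_2→P_3: (7)(-10) − (8)(2) = -86
P_3→P_4: (8)(-4) − (-9)(-10) = -122
P_4→P_5: (-9)(1) − (-6)(-4) = -33
P_5→P_6: (-6)(7) − (-3)(1) = -39
P_6→P_1: (-3)(6) − (0)(7) = -18
Σ = -340
Area = |Σ|/2 = 170.

170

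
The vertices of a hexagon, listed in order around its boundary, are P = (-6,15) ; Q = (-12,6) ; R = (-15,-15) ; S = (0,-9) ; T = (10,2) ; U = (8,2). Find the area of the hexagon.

387.5

Σ = (144) + (270) + (135) + (90) + (4) + (132) = 775
Area = |Σ|/2 = 387.5.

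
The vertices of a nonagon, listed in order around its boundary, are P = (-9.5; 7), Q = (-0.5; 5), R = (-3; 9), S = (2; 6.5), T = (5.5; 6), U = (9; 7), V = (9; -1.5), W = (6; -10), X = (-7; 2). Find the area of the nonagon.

177.875

Cross-terms: -44, 10.5, -37.5, -23.75, -15.5, -76.5, -81, -58, -30  ⇒  Σ = -355.75
Area = |Σ|/2 = 177.875.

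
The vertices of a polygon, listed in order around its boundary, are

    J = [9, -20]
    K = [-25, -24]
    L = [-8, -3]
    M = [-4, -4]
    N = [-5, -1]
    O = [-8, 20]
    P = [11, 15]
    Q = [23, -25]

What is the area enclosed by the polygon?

1066

Σ = (-716) + (-117) + (20) + (-16) + (-108) + (-340) + (-620) + (-235) = -2132
Area = |Σ|/2 = 1066.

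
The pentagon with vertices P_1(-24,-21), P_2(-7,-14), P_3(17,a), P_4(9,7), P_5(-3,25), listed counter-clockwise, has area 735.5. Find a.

-1

The doubled signed area Σ (x_i y_{i+1} − x_{i+1} y_i) is linear in a.
With a=0 it equals 1455; the coefficient of a is -16 (from the two edges through P_3).
So -16·a + 1455 = 2·735.5 = 1471 ⇒ a = -1.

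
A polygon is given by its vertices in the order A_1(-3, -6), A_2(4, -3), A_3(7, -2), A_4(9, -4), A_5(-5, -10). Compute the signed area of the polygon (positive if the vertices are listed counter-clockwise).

-37

Apply the surveyor's formula: 2A = Σ (x_i·y_{i+1} − x_{i+1}·y_i), indices taken mod 5.
Cross-terms: 33, 13, -10, -110, 0  ⇒  Σ = -74
Signed area = Σ/2 = -37 (negative ⇒ clockwise traversal).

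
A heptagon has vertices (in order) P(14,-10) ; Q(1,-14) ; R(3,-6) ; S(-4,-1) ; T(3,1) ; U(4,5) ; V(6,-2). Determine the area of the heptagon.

Σ = (-186) + (36) + (-27) + (-1) + (11) + (-38) + (-32) = -237
Area = |Σ|/2 = 118.5.

118.5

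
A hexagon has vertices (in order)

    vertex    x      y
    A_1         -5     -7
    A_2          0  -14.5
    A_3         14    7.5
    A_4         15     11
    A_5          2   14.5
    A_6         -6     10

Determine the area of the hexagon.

Σ = (72.5) + (203) + (41.5) + (195.5) + (107) + (92) = 711.5
Area = |Σ|/2 = 355.75.

355.75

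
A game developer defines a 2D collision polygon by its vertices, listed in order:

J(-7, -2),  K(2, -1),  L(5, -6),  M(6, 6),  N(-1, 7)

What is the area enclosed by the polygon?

Apply the surveyor's formula: 2A = Σ (x_i·y_{i+1} − x_{i+1}·y_i), indices taken mod 5.
Σ = (11) + (-7) + (66) + (48) + (51) = 169
Area = |Σ|/2 = 84.5.

84.5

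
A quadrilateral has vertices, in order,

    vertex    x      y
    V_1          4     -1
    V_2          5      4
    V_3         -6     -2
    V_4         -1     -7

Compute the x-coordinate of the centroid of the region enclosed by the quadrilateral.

Apply the shoelace (surveyor's) formula. First the cross-terms c_i = x_i·y_{i+1} − x_{i+1}·y_i:
  21, 14, 40, 29  ⇒  2A = 104, A = 52.
Then Σ (x_i + x_{i+1})·c_i = -18, so x̄ = -18 / (6·52) = -3/52.

-3/52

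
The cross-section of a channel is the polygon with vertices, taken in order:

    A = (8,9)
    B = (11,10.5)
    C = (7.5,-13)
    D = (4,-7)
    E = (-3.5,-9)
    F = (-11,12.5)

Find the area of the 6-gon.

Apply the shoelace (surveyor's) formula: 2A = Σ (x_i·y_{i+1} − x_{i+1}·y_i), indices taken mod 6.
Σ = (-15) + (-221.75) + (-0.5) + (-60.5) + (-142.75) + (-199) = -639.5
Area = |Σ|/2 = 319.75.

319.75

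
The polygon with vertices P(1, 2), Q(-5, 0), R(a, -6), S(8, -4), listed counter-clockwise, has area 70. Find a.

-8

The doubled signed area Σ (x_i y_{i+1} − x_{i+1} y_i) is linear in a.
With a=0 it equals 108; the coefficient of a is -4 (from the two edges through R).
So -4·a + 108 = 2·70 = 140 ⇒ a = -8.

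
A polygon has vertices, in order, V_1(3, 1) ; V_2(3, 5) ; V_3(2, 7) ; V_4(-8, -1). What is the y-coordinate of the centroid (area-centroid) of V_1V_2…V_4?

22/9

Apply the surveyor's formula. First the cross-terms c_i = x_i·y_{i+1} − x_{i+1}·y_i:
  12, 11, 54, -5  ⇒  2A = 72, A = 36.
Then Σ (y_i + y_{i+1})·c_i = 528, so ȳ = 528 / (6·36) = 22/9.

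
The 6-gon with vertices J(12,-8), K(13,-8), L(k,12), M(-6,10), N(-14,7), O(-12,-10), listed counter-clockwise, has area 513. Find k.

Write out the shoelace sum; only the two edges meeting at L involve k:
2·Area = [(13·12 − k·(-8)) + (k·10 − (-6)·12)] + 546
       = 18·k + 774 = 1026
⇒ k = 14.

14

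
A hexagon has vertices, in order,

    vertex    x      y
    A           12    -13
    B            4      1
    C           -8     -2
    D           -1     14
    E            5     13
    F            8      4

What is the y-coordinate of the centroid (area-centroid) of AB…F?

493/123

Apply Gauss's area formula. First the cross-terms c_i = x_i·y_{i+1} − x_{i+1}·y_i:
  64, 0, -114, -83, -84, -152  ⇒  2A = -369, A = -184.5.
Then Σ (y_i + y_{i+1})·c_i = -4437, so ȳ = -4437 / (6·(-184.5)) = 493/123.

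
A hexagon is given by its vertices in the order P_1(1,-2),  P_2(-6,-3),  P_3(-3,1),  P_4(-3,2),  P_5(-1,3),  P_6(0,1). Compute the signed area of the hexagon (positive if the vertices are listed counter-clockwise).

Apply Gauss's area formula: 2A = Σ (x_i·y_{i+1} − x_{i+1}·y_i), indices taken mod 6.
Σ = (-15) + (-15) + (-3) + (-7) + (-1) + (-1) = -42
Signed area = Σ/2 = -21 (negative ⇒ clockwise traversal).

-21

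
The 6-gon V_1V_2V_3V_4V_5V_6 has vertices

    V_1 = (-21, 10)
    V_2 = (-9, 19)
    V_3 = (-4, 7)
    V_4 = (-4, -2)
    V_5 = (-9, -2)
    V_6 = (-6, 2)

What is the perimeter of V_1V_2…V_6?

|V_1V_2| = √((12)² + (9)²) = √225 = 15
|V_2V_3| = √((5)² + (-12)²) = √169 = 13
|V_3V_4| = √((0)² + (-9)²) = √81 = 9
|V_4V_5| = √((-5)² + (0)²) = √25 = 5
|V_5V_6| = √((3)² + (4)²) = √25 = 5
|V_6V_1| = √((-15)² + (8)²) = √289 = 17
Perimeter = 15 + 13 + 9 + 5 + 5 + 17 = 64.

64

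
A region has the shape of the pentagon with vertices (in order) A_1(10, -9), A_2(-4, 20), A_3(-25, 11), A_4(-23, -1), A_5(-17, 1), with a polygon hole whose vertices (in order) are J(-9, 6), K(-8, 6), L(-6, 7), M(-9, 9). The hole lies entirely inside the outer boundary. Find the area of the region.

495.5

Outer boundary:
A_1→A_2: (10)(20) − (-4)(-9) = 164
A_2→A_3: (-4)(11) − (-25)(20) = 456
A_3→A_4: (-25)(-1) − (-23)(11) = 278
A_4→A_5: (-23)(1) − (-17)(-1) = -40
A_5→A_1: (-17)(-9) − (10)(1) = 143
Σ = 1001
Area = |Σ|/2 = 500.5.
Hole:
Cross-terms: -6, -20, 9, 27  ⇒  Σ = 10
Area = |Σ|/2 = 5.
Net area = 500.5 − 5 = 495.5.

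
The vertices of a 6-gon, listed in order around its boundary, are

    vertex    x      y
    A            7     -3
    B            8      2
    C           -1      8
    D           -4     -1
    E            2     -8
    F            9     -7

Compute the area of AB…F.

125.5

Cross-terms: 38, 66, 33, 34, 58, 22  ⇒  Σ = 251
Area = |Σ|/2 = 125.5.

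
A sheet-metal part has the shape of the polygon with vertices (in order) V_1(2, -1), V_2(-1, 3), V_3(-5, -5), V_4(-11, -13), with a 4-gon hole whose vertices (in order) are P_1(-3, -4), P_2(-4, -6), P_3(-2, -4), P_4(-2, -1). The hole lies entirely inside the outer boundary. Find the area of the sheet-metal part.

Outer boundary:
Apply the shoelace formula: 2A = Σ (x_i·y_{i+1} − x_{i+1}·y_i), indices taken mod 4.
V_1→V_2: (2)(3) − (-1)(-1) = 5
V_2→V_3: (-1)(-5) − (-5)(3) = 20
V_3→V_4: (-5)(-13) − (-11)(-5) = 10
V_4→V_1: (-11)(-1) − (2)(-13) = 37
Σ = 72
Area = |Σ|/2 = 36.
Hole:
Cross-terms: 2, 4, -6, 5  ⇒  Σ = 5
Area = |Σ|/2 = 2.5.
Net area = 36 − 2.5 = 33.5.

33.5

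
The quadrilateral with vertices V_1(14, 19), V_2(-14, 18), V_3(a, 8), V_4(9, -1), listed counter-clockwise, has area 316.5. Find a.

-6

Write out the shoelace sum; only the two edges meeting at V_3 involve a:
2·Area = [((-14)·8 − a·18) + (a·(-1) − 9·8)] + 703
       = -19·a + 519 = 633
⇒ a = -6.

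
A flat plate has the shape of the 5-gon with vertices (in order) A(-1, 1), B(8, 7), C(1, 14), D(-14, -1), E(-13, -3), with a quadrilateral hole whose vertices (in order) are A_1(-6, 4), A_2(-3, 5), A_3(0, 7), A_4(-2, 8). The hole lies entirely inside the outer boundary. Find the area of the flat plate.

Outer boundary:
Σ = (-15) + (105) + (195) + (29) + (-16) = 298
Area = |Σ|/2 = 149.
Hole:
A_1→A_2: (-6)(5) − (-3)(4) = -18
A_2→A_3: (-3)(7) − (0)(5) = -21
A_3→A_4: (0)(8) − (-2)(7) = 14
A_4→A_1: (-2)(4) − (-6)(8) = 40
Σ = 15
Area = |Σ|/2 = 7.5.
Net area = 149 − 7.5 = 141.5.

141.5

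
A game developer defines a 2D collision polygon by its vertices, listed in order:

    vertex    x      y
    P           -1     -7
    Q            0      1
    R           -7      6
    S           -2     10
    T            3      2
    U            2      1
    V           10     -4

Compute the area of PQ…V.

89.5

Apply the shoelace (surveyor's) formula: 2A = Σ (x_i·y_{i+1} − x_{i+1}·y_i), indices taken mod 7.
Σ = (-1) + (7) + (-58) + (-34) + (-1) + (-18) + (-74) = -179
Area = |Σ|/2 = 89.5.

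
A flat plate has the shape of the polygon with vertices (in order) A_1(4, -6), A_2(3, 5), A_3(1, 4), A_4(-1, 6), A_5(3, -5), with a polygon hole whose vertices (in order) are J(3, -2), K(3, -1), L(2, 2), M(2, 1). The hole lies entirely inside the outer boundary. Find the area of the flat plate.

Outer boundary:
Cross-terms: 38, 7, 10, -13, 2  ⇒  Σ = 44
Area = |Σ|/2 = 22.
Hole:
Apply Gauss's area formula: 2A = Σ (x_i·y_{i+1} − x_{i+1}·y_i), indices taken mod 4.
Σ = (3) + (8) + (-2) + (-7) = 2
Area = |Σ|/2 = 1.
Net area = 22 − 1 = 21.

21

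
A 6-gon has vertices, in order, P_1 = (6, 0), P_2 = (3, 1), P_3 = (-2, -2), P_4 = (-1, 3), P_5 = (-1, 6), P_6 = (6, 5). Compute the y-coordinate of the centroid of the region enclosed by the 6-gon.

Apply the shoelace formula. First the cross-terms c_i = x_i·y_{i+1} − x_{i+1}·y_i:
  6, -4, -8, -3, -41, -30  ⇒  2A = -80, A = -40.
Then Σ (y_i + y_{i+1})·c_i = -626, so ȳ = -626 / (6·(-40)) = 313/120.

313/120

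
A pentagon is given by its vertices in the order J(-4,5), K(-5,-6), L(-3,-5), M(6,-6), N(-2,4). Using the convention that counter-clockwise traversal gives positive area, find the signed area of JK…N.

Σ = (49) + (7) + (48) + (12) + (6) = 122
Signed area = Σ/2 = 61 (positive ⇒ counter-clockwise traversal).

61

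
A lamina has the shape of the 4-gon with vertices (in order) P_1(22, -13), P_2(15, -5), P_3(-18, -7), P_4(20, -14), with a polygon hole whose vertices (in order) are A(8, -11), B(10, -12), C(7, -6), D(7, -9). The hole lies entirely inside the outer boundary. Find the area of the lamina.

Outer boundary:
Σ = (85) + (-195) + (392) + (48) = 330
Area = |Σ|/2 = 165.
Hole:
Apply the shoelace formula: 2A = Σ (x_i·y_{i+1} − x_{i+1}·y_i), indices taken mod 4.
Σ = (14) + (24) + (-21) + (-5) = 12
Area = |Σ|/2 = 6.
Net area = 165 − 6 = 159.

159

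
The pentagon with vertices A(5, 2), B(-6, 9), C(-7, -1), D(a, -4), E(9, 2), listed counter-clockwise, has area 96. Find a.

The doubled signed area Σ (x_i y_{i+1} − x_{i+1} y_i) is linear in a.
With a=0 it equals 198; the coefficient of a is 3 (from the two edges through D).
So 3·a + 198 = 2·96 = 192 ⇒ a = -2.

-2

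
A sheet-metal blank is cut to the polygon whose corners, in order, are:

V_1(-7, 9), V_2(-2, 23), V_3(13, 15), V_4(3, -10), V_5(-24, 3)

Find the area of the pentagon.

536.5

Apply Gauss's area formula: 2A = Σ (x_i·y_{i+1} − x_{i+1}·y_i), indices taken mod 5.
Cross-terms: -143, -329, -175, -231, -195  ⇒  Σ = -1073
Area = |Σ|/2 = 536.5.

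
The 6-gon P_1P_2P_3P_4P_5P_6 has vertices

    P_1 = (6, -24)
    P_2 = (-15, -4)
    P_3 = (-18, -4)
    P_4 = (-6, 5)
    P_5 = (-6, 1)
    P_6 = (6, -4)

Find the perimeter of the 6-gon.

|P_1P_2| = √((-21)² + (20)²) = √841 = 29
|P_2P_3| = √((-3)² + (0)²) = √9 = 3
|P_3P_4| = √((12)² + (9)²) = √225 = 15
|P_4P_5| = √((0)² + (-4)²) = √16 = 4
|P_5P_6| = √((12)² + (-5)²) = √169 = 13
|P_6P_1| = √((0)² + (-20)²) = √400 = 20
Perimeter = 29 + 3 + 15 + 4 + 13 + 20 = 84.

84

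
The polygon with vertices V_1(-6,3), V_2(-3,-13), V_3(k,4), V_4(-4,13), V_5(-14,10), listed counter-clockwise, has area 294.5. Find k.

13

The doubled signed area Σ (x_i y_{i+1} − x_{i+1} y_i) is linear in k.
With k=0 it equals 251; the coefficient of k is 26 (from the two edges through V_3).
So 26·k + 251 = 2·294.5 = 589 ⇒ k = 13.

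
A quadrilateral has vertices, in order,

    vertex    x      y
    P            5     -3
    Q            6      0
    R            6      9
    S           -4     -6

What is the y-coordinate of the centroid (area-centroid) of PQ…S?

Apply Gauss's area formula. First the cross-terms c_i = x_i·y_{i+1} − x_{i+1}·y_i:
  18, 54, 0, 42  ⇒  2A = 114, A = 57.
Then Σ (y_i + y_{i+1})·c_i = 54, so ȳ = 54 / (6·57) = 3/19.

3/19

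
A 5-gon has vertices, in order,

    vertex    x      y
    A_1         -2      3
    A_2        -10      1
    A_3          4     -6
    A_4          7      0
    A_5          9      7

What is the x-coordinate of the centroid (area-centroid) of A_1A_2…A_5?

287/216

Apply Gauss's area formula. First the cross-terms c_i = x_i·y_{i+1} − x_{i+1}·y_i:
  28, 56, 42, 49, 41  ⇒  2A = 216, A = 108.
Then Σ (x_i + x_{i+1})·c_i = 861, so x̄ = 861 / (6·108) = 287/216.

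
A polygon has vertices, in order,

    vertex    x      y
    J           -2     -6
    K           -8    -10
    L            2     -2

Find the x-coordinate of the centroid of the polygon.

Apply Gauss's area formula. First the cross-terms c_i = x_i·y_{i+1} − x_{i+1}·y_i:
  -28, 36, -16  ⇒  2A = -8, A = -4.
Then Σ (x_i + x_{i+1})·c_i = 64, so x̄ = 64 / (6·(-4)) = -8/3.

-8/3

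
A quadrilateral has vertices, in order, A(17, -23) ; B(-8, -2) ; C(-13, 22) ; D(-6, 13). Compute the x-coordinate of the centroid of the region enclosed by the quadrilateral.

Apply Gauss's area formula. First the cross-terms c_i = x_i·y_{i+1} − x_{i+1}·y_i:
  -218, -202, -37, -83  ⇒  2A = -540, A = -270.
Then Σ (x_i + x_{i+1})·c_i = 2070, so x̄ = 2070 / (6·(-270)) = -23/18.

-23/18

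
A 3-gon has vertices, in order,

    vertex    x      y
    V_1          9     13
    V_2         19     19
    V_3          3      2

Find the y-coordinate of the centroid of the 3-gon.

Apply the shoelace formula. First the cross-terms c_i = x_i·y_{i+1} − x_{i+1}·y_i:
  -76, -19, 21  ⇒  2A = -74, A = -37.
Then Σ (y_i + y_{i+1})·c_i = -2516, so ȳ = -2516 / (6·(-37)) = 34/3.

34/3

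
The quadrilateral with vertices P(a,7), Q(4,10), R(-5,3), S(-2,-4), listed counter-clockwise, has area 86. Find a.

9

The doubled signed area Σ (x_i y_{i+1} − x_{i+1} y_i) is linear in a.
With a=0 it equals 46; the coefficient of a is 14 (from the two edges through P).
So 14·a + 46 = 2·86 = 172 ⇒ a = 9.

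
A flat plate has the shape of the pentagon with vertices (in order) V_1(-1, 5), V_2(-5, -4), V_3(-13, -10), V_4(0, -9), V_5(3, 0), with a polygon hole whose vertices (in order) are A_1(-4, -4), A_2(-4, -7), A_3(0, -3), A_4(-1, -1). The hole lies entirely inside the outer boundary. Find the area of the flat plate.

Outer boundary:
Apply Gauss's area formula: 2A = Σ (x_i·y_{i+1} − x_{i+1}·y_i), indices taken mod 5.
Cross-terms: 29, -2, 117, 27, 15  ⇒  Σ = 186
Area = |Σ|/2 = 93.
Hole:
Apply Gauss's area formula: 2A = Σ (x_i·y_{i+1} − x_{i+1}·y_i), indices taken mod 4.
Σ = (12) + (12) + (-3) + (0) = 21
Area = |Σ|/2 = 10.5.
Net area = 93 − 10.5 = 82.5.

82.5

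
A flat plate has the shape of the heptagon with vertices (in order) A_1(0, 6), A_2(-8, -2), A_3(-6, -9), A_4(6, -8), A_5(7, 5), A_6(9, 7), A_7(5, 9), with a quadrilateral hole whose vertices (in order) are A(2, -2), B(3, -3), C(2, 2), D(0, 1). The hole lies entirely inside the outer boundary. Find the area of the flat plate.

182

Outer boundary:
Apply the surveyor's formula: 2A = Σ (x_i·y_{i+1} − x_{i+1}·y_i), indices taken mod 7.
A_1→A_2: (0)(-2) − (-8)(6) = 48
A_2→A_3: (-8)(-9) − (-6)(-2) = 60
A_3→A_4: (-6)(-8) − (6)(-9) = 102
A_4→A_5: (6)(5) − (7)(-8) = 86
A_5→A_6: (7)(7) − (9)(5) = 4
A_6→A_7: (9)(9) − (5)(7) = 46
A_7→A_1: (5)(6) − (0)(9) = 30
Σ = 376
Area = |Σ|/2 = 188.
Hole:
Σ = (0) + (12) + (2) + (-2) = 12
Area = |Σ|/2 = 6.
Net area = 188 − 6 = 182.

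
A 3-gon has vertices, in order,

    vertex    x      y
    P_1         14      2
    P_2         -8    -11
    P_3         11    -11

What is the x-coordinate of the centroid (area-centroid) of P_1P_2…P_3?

Apply the shoelace (surveyor's) formula. First the cross-terms c_i = x_i·y_{i+1} − x_{i+1}·y_i:
  -138, 209, 176  ⇒  2A = 247, A = 123.5.
Then Σ (x_i + x_{i+1})·c_i = 4199, so x̄ = 4199 / (6·123.5) = 17/3.

17/3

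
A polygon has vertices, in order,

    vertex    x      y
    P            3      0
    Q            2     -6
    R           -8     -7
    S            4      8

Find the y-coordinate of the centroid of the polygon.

Apply the shoelace (surveyor's) formula. First the cross-terms c_i = x_i·y_{i+1} − x_{i+1}·y_i:
  -18, -62, -36, -24  ⇒  2A = -140, A = -70.
Then Σ (y_i + y_{i+1})·c_i = 686, so ȳ = 686 / (6·(-70)) = -49/30.

-49/30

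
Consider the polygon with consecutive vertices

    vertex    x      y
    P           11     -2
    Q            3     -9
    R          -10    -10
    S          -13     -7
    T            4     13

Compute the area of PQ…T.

282.5

Apply the shoelace (surveyor's) formula: 2A = Σ (x_i·y_{i+1} − x_{i+1}·y_i), indices taken mod 5.
Σ = (-93) + (-120) + (-60) + (-141) + (-151) = -565
Area = |Σ|/2 = 282.5.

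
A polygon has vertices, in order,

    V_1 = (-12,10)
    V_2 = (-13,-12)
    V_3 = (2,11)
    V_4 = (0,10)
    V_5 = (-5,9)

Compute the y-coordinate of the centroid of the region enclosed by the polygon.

Apply the shoelace formula. First the cross-terms c_i = x_i·y_{i+1} − x_{i+1}·y_i:
  274, -119, 20, 50, 58  ⇒  2A = 283, A = 141.5.
Then Σ (y_i + y_{i+1})·c_i = 2043, so ȳ = 2043 / (6·141.5) = 681/283.

681/283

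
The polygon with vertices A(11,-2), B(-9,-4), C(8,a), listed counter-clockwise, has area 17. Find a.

-4

The doubled signed area Σ (x_i y_{i+1} − x_{i+1} y_i) is linear in a.
With a=0 it equals -46; the coefficient of a is -20 (from the two edges through C).
So -20·a + -46 = 2·17 = 34 ⇒ a = -4.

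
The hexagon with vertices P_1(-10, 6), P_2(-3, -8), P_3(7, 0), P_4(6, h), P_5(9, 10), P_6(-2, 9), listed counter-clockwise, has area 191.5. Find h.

5

The doubled signed area Σ (x_i y_{i+1} − x_{i+1} y_i) is linear in h.
With h=0 it equals 393; the coefficient of h is -2 (from the two edges through P_4).
So -2·h + 393 = 2·191.5 = 383 ⇒ h = 5.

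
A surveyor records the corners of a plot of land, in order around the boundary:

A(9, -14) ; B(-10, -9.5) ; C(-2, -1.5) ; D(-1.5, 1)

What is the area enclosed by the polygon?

Σ = (-225.5) + (-4) + (-4.25) + (12) = -221.75
Area = |Σ|/2 = 110.875.

110.875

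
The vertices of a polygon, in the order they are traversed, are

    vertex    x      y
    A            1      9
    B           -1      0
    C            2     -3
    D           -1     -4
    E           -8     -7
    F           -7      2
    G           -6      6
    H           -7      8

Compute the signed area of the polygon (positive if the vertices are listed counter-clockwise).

Apply the shoelace formula: 2A = Σ (x_i·y_{i+1} − x_{i+1}·y_i), indices taken mod 8.
Σ = (9) + (3) + (-11) + (-25) + (-65) + (-30) + (-6) + (-71) = -196
Signed area = Σ/2 = -98 (negative ⇒ clockwise traversal).

-98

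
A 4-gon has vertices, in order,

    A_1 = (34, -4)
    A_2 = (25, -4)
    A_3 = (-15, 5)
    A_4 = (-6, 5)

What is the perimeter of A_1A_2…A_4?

100

|A_1A_2| = √((-9)² + (0)²) = √81 = 9
|A_2A_3| = √((-40)² + (9)²) = √1681 = 41
|A_3A_4| = √((9)² + (0)²) = √81 = 9
|A_4A_1| = √((40)² + (-9)²) = √1681 = 41
Perimeter = 9 + 41 + 9 + 41 = 100.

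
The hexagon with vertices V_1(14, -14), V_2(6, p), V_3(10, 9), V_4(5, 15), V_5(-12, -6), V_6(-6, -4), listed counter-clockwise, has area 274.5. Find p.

Write out the shoelace sum; only the two edges meeting at V_2 involve p:
2·Area = [(14·p − 6·(-14)) + (6·9 − 10·p)] + 407
       = 4·p + 545 = 549
⇒ p = 1.

1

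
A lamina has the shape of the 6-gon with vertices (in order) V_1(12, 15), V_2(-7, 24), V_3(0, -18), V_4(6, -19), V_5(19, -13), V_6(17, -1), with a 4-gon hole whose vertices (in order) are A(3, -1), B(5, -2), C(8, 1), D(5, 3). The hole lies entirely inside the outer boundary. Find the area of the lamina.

Outer boundary:
Apply the shoelace (surveyor's) formula: 2A = Σ (x_i·y_{i+1} − x_{i+1}·y_i), indices taken mod 6.
Cross-terms: 393, 126, 108, 283, 202, 267  ⇒  Σ = 1379
Area = |Σ|/2 = 689.5.
Hole:
Cross-terms: -1, 21, 19, -14  ⇒  Σ = 25
Area = |Σ|/2 = 12.5.
Net area = 689.5 − 12.5 = 677.

677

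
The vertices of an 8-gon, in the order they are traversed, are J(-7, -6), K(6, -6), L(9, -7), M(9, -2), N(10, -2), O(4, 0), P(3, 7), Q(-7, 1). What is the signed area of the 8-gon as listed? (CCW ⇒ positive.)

137

Cross-terms: 78, 12, 45, 2, 8, 28, 52, 49  ⇒  Σ = 274
Signed area = Σ/2 = 137 (positive ⇒ counter-clockwise traversal).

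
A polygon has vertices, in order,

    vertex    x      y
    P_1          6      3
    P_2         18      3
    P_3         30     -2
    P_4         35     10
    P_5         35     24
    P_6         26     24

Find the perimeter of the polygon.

|P_1P_2| = √((12)² + (0)²) = √144 = 12
|P_2P_3| = √((12)² + (-5)²) = √169 = 13
|P_3P_4| = √((5)² + (12)²) = √169 = 13
|P_4P_5| = √((0)² + (14)²) = √196 = 14
|P_5P_6| = √((-9)² + (0)²) = √81 = 9
|P_6P_1| = √((-20)² + (-21)²) = √841 = 29
Perimeter = 12 + 13 + 13 + 14 + 9 + 29 = 90.

90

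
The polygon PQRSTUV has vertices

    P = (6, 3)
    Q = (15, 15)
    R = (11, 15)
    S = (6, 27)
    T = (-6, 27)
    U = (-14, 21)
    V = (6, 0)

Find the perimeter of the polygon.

|PQ| = √((9)² + (12)²) = √225 = 15
|QR| = √((-4)² + (0)²) = √16 = 4
|RS| = √((-5)² + (12)²) = √169 = 13
|ST| = √((-12)² + (0)²) = √144 = 12
|TU| = √((-8)² + (-6)²) = √100 = 10
|UV| = √((20)² + (-21)²) = √841 = 29
|VP| = √((0)² + (3)²) = √9 = 3
Perimeter = 15 + 4 + 13 + 12 + 10 + 29 + 3 = 86.

86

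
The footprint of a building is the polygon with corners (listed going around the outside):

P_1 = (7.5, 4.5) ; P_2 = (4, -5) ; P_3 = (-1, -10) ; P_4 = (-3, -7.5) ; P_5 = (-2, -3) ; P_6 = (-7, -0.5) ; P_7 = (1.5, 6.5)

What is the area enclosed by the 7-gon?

117.875

Apply the shoelace formula: 2A = Σ (x_i·y_{i+1} − x_{i+1}·y_i), indices taken mod 7.
Σ = (-55.5) + (-45) + (-22.5) + (-6) + (-20) + (-44.75) + (-42) = -235.75
Area = |Σ|/2 = 117.875.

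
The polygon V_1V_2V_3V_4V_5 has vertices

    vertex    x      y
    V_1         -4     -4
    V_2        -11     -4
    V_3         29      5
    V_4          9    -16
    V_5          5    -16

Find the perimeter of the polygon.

|V_1V_2| = √((-7)² + (0)²) = √49 = 7
|V_2V_3| = √((40)² + (9)²) = √1681 = 41
|V_3V_4| = √((-20)² + (-21)²) = √841 = 29
|V_4V_5| = √((-4)² + (0)²) = √16 = 4
|V_5V_1| = √((-9)² + (12)²) = √225 = 15
Perimeter = 7 + 41 + 29 + 4 + 15 = 96.

96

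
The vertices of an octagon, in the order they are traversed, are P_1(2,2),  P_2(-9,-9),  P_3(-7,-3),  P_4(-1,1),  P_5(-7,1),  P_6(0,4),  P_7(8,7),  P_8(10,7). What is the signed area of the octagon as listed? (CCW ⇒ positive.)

-54

Apply the surveyor's formula: 2A = Σ (x_i·y_{i+1} − x_{i+1}·y_i), indices taken mod 8.
Cross-terms: 0, -36, -10, 6, -28, -32, -14, 6  ⇒  Σ = -108
Signed area = Σ/2 = -54 (negative ⇒ clockwise traversal).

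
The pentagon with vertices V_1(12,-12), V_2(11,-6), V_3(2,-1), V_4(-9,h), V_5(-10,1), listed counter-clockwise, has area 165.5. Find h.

15

Write out the shoelace sum; only the two edges meeting at V_4 involve h:
2·Area = [(2·h − (-9)·(-1)) + ((-9)·1 − (-10)·h)] + 169
       = 12·h + 151 = 331
⇒ h = 15.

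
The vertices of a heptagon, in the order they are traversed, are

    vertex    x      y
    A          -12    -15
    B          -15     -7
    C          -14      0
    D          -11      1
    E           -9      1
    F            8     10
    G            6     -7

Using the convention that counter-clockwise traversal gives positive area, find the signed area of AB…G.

Cross-terms: -141, -98, -14, -2, -98, -116, -174  ⇒  Σ = -643
Signed area = Σ/2 = -321.5 (negative ⇒ clockwise traversal).

-321.5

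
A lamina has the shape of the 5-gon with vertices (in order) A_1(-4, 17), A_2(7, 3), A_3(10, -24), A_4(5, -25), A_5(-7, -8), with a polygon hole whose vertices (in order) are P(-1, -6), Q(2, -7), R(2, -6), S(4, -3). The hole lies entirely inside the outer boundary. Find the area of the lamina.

406.5

Outer boundary:
Apply the surveyor's formula: 2A = Σ (x_i·y_{i+1} − x_{i+1}·y_i), indices taken mod 5.
Σ = (-131) + (-198) + (-130) + (-215) + (-151) = -825
Area = |Σ|/2 = 412.5.
Hole:
Apply the shoelace (surveyor's) formula: 2A = Σ (x_i·y_{i+1} − x_{i+1}·y_i), indices taken mod 4.
Σ = (19) + (2) + (18) + (-27) = 12
Area = |Σ|/2 = 6.
Net area = 412.5 − 6 = 406.5.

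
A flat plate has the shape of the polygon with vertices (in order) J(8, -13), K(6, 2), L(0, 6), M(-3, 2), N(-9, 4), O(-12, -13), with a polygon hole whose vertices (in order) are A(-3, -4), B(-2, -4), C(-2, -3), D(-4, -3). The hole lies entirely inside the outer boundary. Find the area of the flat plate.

Outer boundary:
Σ = (94) + (36) + (18) + (6) + (165) + (260) = 579
Area = |Σ|/2 = 289.5.
Hole:
Cross-terms: 4, -2, -6, 7  ⇒  Σ = 3
Area = |Σ|/2 = 1.5.
Net area = 289.5 − 1.5 = 288.

288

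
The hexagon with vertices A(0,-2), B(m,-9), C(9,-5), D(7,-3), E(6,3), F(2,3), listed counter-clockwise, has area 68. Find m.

0

Write out the shoelace sum; only the two edges meeting at B involve m:
2·Area = [(0·(-9) − m·(-2)) + (m·(-5) − 9·(-9))] + 55
       = -3·m + 136 = 136
⇒ m = 0.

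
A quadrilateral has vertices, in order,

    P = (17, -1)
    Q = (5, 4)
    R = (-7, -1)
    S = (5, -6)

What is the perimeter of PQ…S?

|PQ| = √((-12)² + (5)²) = √169 = 13
|QR| = √((-12)² + (-5)²) = √169 = 13
|RS| = √((12)² + (-5)²) = √169 = 13
|SP| = √((12)² + (5)²) = √169 = 13
Perimeter = 13 + 13 + 13 + 13 = 52.

52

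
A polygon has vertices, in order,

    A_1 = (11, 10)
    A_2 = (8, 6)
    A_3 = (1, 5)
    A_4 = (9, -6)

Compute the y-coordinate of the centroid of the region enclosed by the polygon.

2.2

Apply Gauss's area formula. First the cross-terms c_i = x_i·y_{i+1} − x_{i+1}·y_i:
  -14, 34, -51, 156  ⇒  2A = 125, A = 62.5.
Then Σ (y_i + y_{i+1})·c_i = 825, so ȳ = 825 / (6·62.5) = 2.2.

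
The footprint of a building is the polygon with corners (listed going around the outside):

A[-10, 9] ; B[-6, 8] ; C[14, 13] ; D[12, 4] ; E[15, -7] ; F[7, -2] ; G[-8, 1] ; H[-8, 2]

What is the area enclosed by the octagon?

255

Apply the shoelace (surveyor's) formula: 2A = Σ (x_i·y_{i+1} − x_{i+1}·y_i), indices taken mod 8.
Σ = (-26) + (-190) + (-100) + (-144) + (19) + (-9) + (-8) + (-52) = -510
Area = |Σ|/2 = 255.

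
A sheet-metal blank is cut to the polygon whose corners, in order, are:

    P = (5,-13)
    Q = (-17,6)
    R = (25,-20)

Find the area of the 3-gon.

113

Cross-terms: -191, 190, -225  ⇒  Σ = -226
Area = |Σ|/2 = 113.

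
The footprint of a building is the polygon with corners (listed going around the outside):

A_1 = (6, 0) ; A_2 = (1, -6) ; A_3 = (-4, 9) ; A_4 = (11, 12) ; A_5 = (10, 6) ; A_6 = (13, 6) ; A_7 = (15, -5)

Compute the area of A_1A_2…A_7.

A_1→A_2: (6)(-6) − (1)(0) = -36
A_2→A_3: (1)(9) − (-4)(-6) = -15
A_3→A_4: (-4)(12) − (11)(9) = -147
A_4→A_5: (11)(6) − (10)(12) = -54
A_5→A_6: (10)(6) − (13)(6) = -18
A_6→A_7: (13)(-5) − (15)(6) = -155
A_7→A_1: (15)(0) − (6)(-5) = 30
Σ = -395
Area = |Σ|/2 = 197.5.

197.5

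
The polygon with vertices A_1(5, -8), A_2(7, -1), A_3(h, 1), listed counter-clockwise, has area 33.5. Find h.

Write out the shoelace sum; only the two edges meeting at A_3 involve h:
2·Area = [(7·1 − h·(-1)) + (h·(-8) − 5·1)] + 51
       = -7·h + 53 = 67
⇒ h = -2.

-2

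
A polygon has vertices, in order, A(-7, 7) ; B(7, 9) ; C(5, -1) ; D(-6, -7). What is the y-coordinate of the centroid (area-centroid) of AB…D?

Apply the shoelace (surveyor's) formula. First the cross-terms c_i = x_i·y_{i+1} − x_{i+1}·y_i:
  -112, -52, -41, -91  ⇒  2A = -296, A = -148.
Then Σ (y_i + y_{i+1})·c_i = -1880, so ȳ = -1880 / (6·(-148)) = 235/111.

235/111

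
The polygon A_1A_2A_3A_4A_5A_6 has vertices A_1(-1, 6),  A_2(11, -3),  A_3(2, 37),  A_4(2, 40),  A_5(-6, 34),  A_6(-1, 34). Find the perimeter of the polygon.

|A_1A_2| = √((12)² + (-9)²) = √225 = 15
|A_2A_3| = √((-9)² + (40)²) = √1681 = 41
|A_3A_4| = √((0)² + (3)²) = √9 = 3
|A_4A_5| = √((-8)² + (-6)²) = √100 = 10
|A_5A_6| = √((5)² + (0)²) = √25 = 5
|A_6A_1| = √((0)² + (-28)²) = √784 = 28
Perimeter = 15 + 41 + 3 + 10 + 5 + 28 = 102.

102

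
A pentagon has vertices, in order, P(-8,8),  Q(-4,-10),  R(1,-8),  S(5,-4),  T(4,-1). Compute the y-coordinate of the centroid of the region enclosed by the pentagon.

-433/225

Apply the surveyor's formula. First the cross-terms c_i = x_i·y_{i+1} − x_{i+1}·y_i:
  112, 42, 36, 11, 24  ⇒  2A = 225, A = 112.5.
Then Σ (y_i + y_{i+1})·c_i = -1299, so ȳ = -1299 / (6·112.5) = -433/225.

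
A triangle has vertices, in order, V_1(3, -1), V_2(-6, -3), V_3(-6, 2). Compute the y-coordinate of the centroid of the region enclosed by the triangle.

-2/3

Apply the shoelace formula. First the cross-terms c_i = x_i·y_{i+1} − x_{i+1}·y_i:
  -15, -30, 0  ⇒  2A = -45, A = -22.5.
Then Σ (y_i + y_{i+1})·c_i = 90, so ȳ = 90 / (6·(-22.5)) = -2/3.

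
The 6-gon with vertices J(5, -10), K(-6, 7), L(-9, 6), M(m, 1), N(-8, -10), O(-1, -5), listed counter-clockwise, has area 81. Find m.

The doubled signed area Σ (x_i y_{i+1} − x_{i+1} y_i) is linear in m.
With m=0 it equals 66; the coefficient of m is -16 (from the two edges through M).
So -16·m + 66 = 2·81 = 162 ⇒ m = -6.

-6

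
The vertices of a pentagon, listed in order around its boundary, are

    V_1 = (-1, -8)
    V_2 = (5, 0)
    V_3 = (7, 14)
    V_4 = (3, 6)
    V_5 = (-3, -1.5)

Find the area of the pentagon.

73

Cross-terms: 40, 70, 0, 13.5, 22.5  ⇒  Σ = 146
Area = |Σ|/2 = 73.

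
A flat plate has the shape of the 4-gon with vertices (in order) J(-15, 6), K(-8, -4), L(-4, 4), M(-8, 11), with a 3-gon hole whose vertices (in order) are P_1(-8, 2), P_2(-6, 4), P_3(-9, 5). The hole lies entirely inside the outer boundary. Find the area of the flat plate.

Outer boundary:
Apply the surveyor's formula: 2A = Σ (x_i·y_{i+1} − x_{i+1}·y_i), indices taken mod 4.
Cross-terms: 108, -48, -12, 117  ⇒  Σ = 165
Area = |Σ|/2 = 82.5.
Hole:
Σ = (-20) + (6) + (22) = 8
Area = |Σ|/2 = 4.
Net area = 82.5 − 4 = 78.5.

78.5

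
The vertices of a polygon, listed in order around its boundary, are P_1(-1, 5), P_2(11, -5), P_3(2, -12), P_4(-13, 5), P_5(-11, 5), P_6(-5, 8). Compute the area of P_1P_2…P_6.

204

Cross-terms: -50, -122, -146, -10, -63, -17  ⇒  Σ = -408
Area = |Σ|/2 = 204.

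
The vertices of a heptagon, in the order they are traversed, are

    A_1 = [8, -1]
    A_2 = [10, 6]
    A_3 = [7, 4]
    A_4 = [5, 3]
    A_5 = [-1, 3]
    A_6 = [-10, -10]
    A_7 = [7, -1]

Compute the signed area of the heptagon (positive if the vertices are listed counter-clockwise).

98

Apply Gauss's area formula: 2A = Σ (x_i·y_{i+1} − x_{i+1}·y_i), indices taken mod 7.
Σ = (58) + (-2) + (1) + (18) + (40) + (80) + (1) = 196
Signed area = Σ/2 = 98 (positive ⇒ counter-clockwise traversal).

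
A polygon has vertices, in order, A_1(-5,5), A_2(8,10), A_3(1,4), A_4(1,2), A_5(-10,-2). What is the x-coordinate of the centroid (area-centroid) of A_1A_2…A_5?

-331/168

Apply Gauss's area formula. First the cross-terms c_i = x_i·y_{i+1} − x_{i+1}·y_i:
  -90, 22, -2, 18, -60  ⇒  2A = -112, A = -56.
Then Σ (x_i + x_{i+1})·c_i = 662, so x̄ = 662 / (6·(-56)) = -331/168.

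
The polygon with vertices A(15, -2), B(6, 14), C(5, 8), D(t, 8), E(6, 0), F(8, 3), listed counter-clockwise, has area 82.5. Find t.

Write out the shoelace sum; only the two edges meeting at D involve t:
2·Area = [(5·8 − t·8) + (t·0 − 6·8)] + 157
       = -8·t + 149 = 165
⇒ t = -2.

-2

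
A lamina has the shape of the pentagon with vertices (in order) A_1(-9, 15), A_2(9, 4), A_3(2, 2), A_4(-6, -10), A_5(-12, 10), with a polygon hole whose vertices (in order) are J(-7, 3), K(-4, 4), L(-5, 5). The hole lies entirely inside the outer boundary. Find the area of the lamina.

217.5

Outer boundary:
Apply the surveyor's formula: 2A = Σ (x_i·y_{i+1} − x_{i+1}·y_i), indices taken mod 5.
Σ = (-171) + (10) + (-8) + (-180) + (-90) = -439
Area = |Σ|/2 = 219.5.
Hole:
Apply the shoelace formula: 2A = Σ (x_i·y_{i+1} − x_{i+1}·y_i), indices taken mod 3.
Σ = (-16) + (0) + (20) = 4
Area = |Σ|/2 = 2.
Net area = 219.5 − 2 = 217.5.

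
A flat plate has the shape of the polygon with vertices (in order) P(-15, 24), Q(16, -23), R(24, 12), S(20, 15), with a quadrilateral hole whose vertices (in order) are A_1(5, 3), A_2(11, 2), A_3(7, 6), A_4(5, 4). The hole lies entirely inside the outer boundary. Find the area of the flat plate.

754

Outer boundary:
Apply the surveyor's formula: 2A = Σ (x_i·y_{i+1} − x_{i+1}·y_i), indices taken mod 4.
P→Q: (-15)(-23) − (16)(24) = -39
Q→R: (16)(12) − (24)(-23) = 744
R→S: (24)(15) − (20)(12) = 120
S→P: (20)(24) − (-15)(15) = 705
Σ = 1530
Area = |Σ|/2 = 765.
Hole:
Σ = (-23) + (52) + (-2) + (-5) = 22
Area = |Σ|/2 = 11.
Net area = 765 − 11 = 754.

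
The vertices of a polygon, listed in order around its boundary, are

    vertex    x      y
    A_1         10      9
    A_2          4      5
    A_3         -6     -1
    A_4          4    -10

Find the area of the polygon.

Apply the surveyor's formula: 2A = Σ (x_i·y_{i+1} − x_{i+1}·y_i), indices taken mod 4.
A_1→A_2: (10)(5) − (4)(9) = 14
A_2→A_3: (4)(-1) − (-6)(5) = 26
A_3→A_4: (-6)(-10) − (4)(-1) = 64
A_4→A_1: (4)(9) − (10)(-10) = 136
Σ = 240
Area = |Σ|/2 = 120.

120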